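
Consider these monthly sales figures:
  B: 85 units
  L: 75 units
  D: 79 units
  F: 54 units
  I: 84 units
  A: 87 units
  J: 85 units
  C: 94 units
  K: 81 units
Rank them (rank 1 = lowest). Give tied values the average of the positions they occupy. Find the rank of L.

2

Sorted (ascending): 54, 75, 79, 81, 84, 85, 85, 87, 94
The 2 values of 85 occupy positions 6–7 → average rank (6+7)/2 = 6.5.
L has value 75 units → rank 2.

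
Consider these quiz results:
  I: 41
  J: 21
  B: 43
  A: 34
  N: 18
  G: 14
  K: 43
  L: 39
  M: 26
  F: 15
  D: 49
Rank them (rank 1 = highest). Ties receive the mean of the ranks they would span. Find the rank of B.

2.5

Sorted (descending): 49, 43, 43, 41, 39, 34, 26, 21, 18, 15, 14
The 2 values of 43 occupy positions 2–3 → average rank (2+3)/2 = 2.5.
B has value 43 → rank 2.5.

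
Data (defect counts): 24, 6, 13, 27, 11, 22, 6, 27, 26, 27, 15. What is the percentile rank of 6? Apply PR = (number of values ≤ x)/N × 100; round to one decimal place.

18.2

N = 11.
Strictly below 6: 0. Equal to 6: 2.
PR = 2/11 × 100 = 18.2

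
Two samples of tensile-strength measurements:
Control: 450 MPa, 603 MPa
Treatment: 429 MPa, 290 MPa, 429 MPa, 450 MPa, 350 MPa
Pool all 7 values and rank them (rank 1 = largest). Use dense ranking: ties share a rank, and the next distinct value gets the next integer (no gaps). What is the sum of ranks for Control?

Sorted (descending): 603, 450, 450, 429, 429, 350, 290
The 2 values of 450 share dense rank 2.
The 2 values of 429 share dense rank 3.
Remaining distinct values take the next consecutive integers.
Control values → pooled ranks: 450→2, 603→1
Rank sum = 2 + 1 = 3

3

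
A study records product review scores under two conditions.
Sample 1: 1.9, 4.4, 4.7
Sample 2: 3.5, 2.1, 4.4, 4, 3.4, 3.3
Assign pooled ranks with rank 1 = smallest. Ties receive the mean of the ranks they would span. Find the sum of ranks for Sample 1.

17.5

Sorted (ascending): 1.9, 2.1, 3.3, 3.4, 3.5, 4, 4.4, 4.4, 4.7
The 2 values of 4.4 occupy positions 7–8 → average rank (7+8)/2 = 7.5.
Sample 1 values → pooled ranks: 1.9→1, 4.4→7.5, 4.7→9
Rank sum = 1 + 7.5 + 9 = 17.5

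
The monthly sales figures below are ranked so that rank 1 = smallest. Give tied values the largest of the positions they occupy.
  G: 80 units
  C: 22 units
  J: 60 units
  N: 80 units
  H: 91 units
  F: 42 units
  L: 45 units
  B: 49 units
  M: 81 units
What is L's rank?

3

Sorted (ascending): 22, 42, 45, 49, 60, 80, 80, 81, 91
The 2 values of 80 occupy positions 6–7 → each gets rank 7.
L has value 45 units → rank 3.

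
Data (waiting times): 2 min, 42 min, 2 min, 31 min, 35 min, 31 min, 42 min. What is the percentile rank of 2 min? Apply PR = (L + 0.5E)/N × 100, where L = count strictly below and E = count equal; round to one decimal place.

N = 7.
Strictly below 2: 0. Equal to 2: 2.
PR = (0 + 0.5·2)/7 × 100 = 14.3

14.3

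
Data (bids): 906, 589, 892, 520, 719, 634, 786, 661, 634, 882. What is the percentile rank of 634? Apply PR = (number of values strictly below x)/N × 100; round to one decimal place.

N = 10.
Strictly below 634: 2. Equal to 634: 2.
PR = 2/10 × 100 = 20.0

20.0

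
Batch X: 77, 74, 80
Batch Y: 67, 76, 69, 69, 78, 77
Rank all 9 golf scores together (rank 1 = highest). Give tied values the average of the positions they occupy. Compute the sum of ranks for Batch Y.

34.5

Sorted (descending): 80, 78, 77, 77, 76, 74, 69, 69, 67
The 2 values of 77 occupy positions 3–4 → average rank (3+4)/2 = 3.5.
The 2 values of 69 occupy positions 7–8 → average rank (7+8)/2 = 7.5.
Batch Y values → pooled ranks: 67→9, 76→5, 69→7.5, 69→7.5, 78→2, 77→3.5
Rank sum = 9 + 5 + 7.5 + 7.5 + 2 + 3.5 = 34.5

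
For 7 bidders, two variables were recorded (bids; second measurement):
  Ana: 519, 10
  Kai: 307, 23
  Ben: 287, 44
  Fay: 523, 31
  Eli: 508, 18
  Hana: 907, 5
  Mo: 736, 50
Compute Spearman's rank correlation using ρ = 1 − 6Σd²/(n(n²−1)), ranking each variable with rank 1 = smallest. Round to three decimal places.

-0.250

Ranks of variable 1: 4, 2, 1, 5, 3, 7, 6
Ranks of variable 2: 2, 4, 6, 5, 3, 1, 7
d = r₁ − r₂: 2, -2, -5, 0, 0, 6, -1
d²: 4, 4, 25, 0, 0, 36, 1; Σd² = 70
ρ = 1 − 6·70/(7·48) = 1 − 420/336 = -0.250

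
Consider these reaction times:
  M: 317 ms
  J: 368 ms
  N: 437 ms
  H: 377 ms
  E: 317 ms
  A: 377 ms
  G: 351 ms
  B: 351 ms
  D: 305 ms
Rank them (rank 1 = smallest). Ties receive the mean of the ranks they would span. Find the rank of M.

Sorted (ascending): 305, 317, 317, 351, 351, 368, 377, 377, 437
The 2 values of 317 occupy positions 2–3 → average rank (2+3)/2 = 2.5.
The 2 values of 351 occupy positions 4–5 → average rank (4+5)/2 = 4.5.
The 2 values of 377 occupy positions 7–8 → average rank (7+8)/2 = 7.5.
M has value 317 ms → rank 2.5.

2.5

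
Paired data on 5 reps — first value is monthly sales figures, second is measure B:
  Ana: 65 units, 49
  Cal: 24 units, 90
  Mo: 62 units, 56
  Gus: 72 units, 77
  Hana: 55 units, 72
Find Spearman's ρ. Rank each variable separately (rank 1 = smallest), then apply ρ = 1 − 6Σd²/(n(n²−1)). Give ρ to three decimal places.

-0.400

Ranks of variable 1: 4, 1, 3, 5, 2
Ranks of variable 2: 1, 5, 2, 4, 3
d = r₁ − r₂: 3, -4, 1, 1, -1
d²: 9, 16, 1, 1, 1; Σd² = 28
ρ = 1 − 6·28/(5·24) = 1 − 168/120 = -0.400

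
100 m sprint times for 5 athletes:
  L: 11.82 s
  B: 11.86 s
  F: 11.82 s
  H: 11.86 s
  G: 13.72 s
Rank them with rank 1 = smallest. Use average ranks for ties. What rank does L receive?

Sorted (ascending): 11.82, 11.82, 11.86, 11.86, 13.72
The 2 values of 11.82 occupy positions 1–2 → average rank (1+2)/2 = 1.5.
The 2 values of 11.86 occupy positions 3–4 → average rank (3+4)/2 = 3.5.
L has value 11.82 s → rank 1.5.

1.5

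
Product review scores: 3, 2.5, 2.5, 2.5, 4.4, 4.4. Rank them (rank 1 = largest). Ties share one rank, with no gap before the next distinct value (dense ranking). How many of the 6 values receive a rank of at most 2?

3

Sorted (descending): 4.4, 4.4, 3, 2.5, 2.5, 2.5
The 2 values of 4.4 share dense rank 1.
The 3 values of 2.5 share dense rank 3.
Remaining distinct values take the next consecutive integers.
Ranks ≤ 2: {1, 1, 2} → 3 values.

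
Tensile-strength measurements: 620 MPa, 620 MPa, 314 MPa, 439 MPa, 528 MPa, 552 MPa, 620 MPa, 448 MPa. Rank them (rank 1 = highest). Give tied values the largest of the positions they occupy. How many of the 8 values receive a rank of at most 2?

Sorted (descending): 620, 620, 620, 552, 528, 448, 439, 314
The 3 values of 620 occupy positions 1–3 → each gets rank 3.
Ranks ≤ 2: {} → 0 values.

0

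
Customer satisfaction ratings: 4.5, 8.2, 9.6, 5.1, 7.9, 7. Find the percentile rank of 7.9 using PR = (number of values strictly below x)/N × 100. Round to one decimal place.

50.0

N = 6.
Strictly below 7.9: 3. Equal to 7.9: 1.
PR = 3/6 × 100 = 50.0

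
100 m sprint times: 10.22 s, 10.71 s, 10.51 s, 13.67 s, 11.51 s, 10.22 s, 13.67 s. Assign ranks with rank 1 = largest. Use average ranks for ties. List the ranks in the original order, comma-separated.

6.5, 4, 5, 1.5, 3, 6.5, 1.5

Sorted (descending): 13.67, 13.67, 11.51, 10.71, 10.51, 10.22, 10.22
The 2 values of 13.67 occupy positions 1–2 → average rank (1+2)/2 = 1.5.
The 2 values of 10.22 occupy positions 6–7 → average rank (6+7)/2 = 6.5.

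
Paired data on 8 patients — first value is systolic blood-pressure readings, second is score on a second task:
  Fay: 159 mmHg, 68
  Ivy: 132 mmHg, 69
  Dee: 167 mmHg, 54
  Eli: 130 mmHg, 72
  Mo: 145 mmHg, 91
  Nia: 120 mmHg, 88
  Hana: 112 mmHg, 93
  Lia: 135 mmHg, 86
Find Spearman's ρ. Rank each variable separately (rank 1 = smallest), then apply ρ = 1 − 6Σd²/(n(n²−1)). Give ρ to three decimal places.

Ranks of variable 1: 7, 4, 8, 3, 6, 2, 1, 5
Ranks of variable 2: 2, 3, 1, 4, 7, 6, 8, 5
d = r₁ − r₂: 5, 1, 7, -1, -1, -4, -7, 0
d²: 25, 1, 49, 1, 1, 16, 49, 0; Σd² = 142
ρ = 1 − 6·142/(8·63) = 1 − 852/504 = -0.690

-0.690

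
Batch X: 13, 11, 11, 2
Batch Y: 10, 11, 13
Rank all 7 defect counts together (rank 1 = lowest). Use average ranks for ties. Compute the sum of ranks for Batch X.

15.5

Sorted (ascending): 2, 10, 11, 11, 11, 13, 13
The 3 values of 11 occupy positions 3–5 → average rank 4.
The 2 values of 13 occupy positions 6–7 → average rank (6+7)/2 = 6.5.
Batch X values → pooled ranks: 13→6.5, 11→4, 11→4, 2→1
Rank sum = 6.5 + 4 + 4 + 1 = 15.5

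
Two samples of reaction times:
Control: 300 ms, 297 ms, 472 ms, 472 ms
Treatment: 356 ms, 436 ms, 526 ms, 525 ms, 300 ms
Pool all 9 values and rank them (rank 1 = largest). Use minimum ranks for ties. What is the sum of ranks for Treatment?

Sorted (descending): 526, 525, 472, 472, 436, 356, 300, 300, 297
The 2 values of 472 occupy positions 3–4 → each gets rank 3.
The 2 values of 300 occupy positions 7–8 → each gets rank 7.
Treatment values → pooled ranks: 356→6, 436→5, 526→1, 525→2, 300→7
Rank sum = 6 + 5 + 1 + 2 + 7 = 21

21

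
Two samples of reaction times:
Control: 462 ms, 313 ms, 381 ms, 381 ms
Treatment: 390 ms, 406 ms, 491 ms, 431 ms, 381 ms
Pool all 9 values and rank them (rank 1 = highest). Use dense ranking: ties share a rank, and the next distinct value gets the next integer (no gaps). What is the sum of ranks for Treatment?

19

Sorted (descending): 491, 462, 431, 406, 390, 381, 381, 381, 313
The 3 values of 381 share dense rank 6.
Remaining distinct values take the next consecutive integers.
Treatment values → pooled ranks: 390→5, 406→4, 491→1, 431→3, 381→6
Rank sum = 5 + 4 + 1 + 3 + 6 = 19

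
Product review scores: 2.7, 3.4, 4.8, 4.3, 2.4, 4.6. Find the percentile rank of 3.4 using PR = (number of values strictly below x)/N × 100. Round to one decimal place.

N = 6.
Strictly below 3.4: 2. Equal to 3.4: 1.
PR = 2/6 × 100 = 33.3

33.3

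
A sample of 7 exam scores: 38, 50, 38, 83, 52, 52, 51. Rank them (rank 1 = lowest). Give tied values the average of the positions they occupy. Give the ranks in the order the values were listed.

Sorted (ascending): 38, 38, 50, 51, 52, 52, 83
The 2 values of 38 occupy positions 1–2 → average rank (1+2)/2 = 1.5.
The 2 values of 52 occupy positions 5–6 → average rank (5+6)/2 = 5.5.

1.5, 3, 1.5, 7, 5.5, 5.5, 4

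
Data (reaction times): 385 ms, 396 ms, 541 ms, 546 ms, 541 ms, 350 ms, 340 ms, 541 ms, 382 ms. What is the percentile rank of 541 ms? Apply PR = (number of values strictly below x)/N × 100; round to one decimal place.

N = 9.
Strictly below 541: 5. Equal to 541: 3.
PR = 5/9 × 100 = 55.6

55.6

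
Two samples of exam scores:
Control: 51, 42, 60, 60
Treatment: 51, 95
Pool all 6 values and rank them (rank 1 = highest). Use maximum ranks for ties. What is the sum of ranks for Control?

Sorted (descending): 95, 60, 60, 51, 51, 42
The 2 values of 60 occupy positions 2–3 → each gets rank 3.
The 2 values of 51 occupy positions 4–5 → each gets rank 5.
Control values → pooled ranks: 51→5, 42→6, 60→3, 60→3
Rank sum = 5 + 6 + 3 + 3 = 17

17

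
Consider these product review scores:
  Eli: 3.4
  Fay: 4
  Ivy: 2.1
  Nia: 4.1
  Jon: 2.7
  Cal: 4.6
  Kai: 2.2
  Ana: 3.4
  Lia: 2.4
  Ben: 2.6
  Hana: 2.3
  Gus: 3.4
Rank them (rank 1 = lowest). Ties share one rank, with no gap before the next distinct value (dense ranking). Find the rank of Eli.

7

Sorted (ascending): 2.1, 2.2, 2.3, 2.4, 2.6, 2.7, 3.4, 3.4, 3.4, 4, 4.1, 4.6
The 3 values of 3.4 share dense rank 7.
Remaining distinct values take the next consecutive integers.
Eli has value 3.4 → rank 7.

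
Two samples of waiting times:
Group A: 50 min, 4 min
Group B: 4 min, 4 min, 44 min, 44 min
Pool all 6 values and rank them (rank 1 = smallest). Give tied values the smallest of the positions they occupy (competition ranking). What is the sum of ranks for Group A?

7

Sorted (ascending): 4, 4, 4, 44, 44, 50
The 3 values of 4 occupy positions 1–3 → each gets rank 1.
The 2 values of 44 occupy positions 4–5 → each gets rank 4.
Group A values → pooled ranks: 50→6, 4→1
Rank sum = 6 + 1 = 7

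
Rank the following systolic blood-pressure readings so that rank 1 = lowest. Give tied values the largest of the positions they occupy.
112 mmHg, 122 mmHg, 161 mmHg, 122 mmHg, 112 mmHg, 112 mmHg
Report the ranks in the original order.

Sorted (ascending): 112, 112, 112, 122, 122, 161
The 3 values of 112 occupy positions 1–3 → each gets rank 3.
The 2 values of 122 occupy positions 4–5 → each gets rank 5.

3, 5, 6, 5, 3, 3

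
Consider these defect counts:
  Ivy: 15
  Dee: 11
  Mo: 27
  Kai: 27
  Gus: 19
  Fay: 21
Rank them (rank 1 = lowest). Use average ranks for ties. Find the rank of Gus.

Sorted (ascending): 11, 15, 19, 21, 27, 27
The 2 values of 27 occupy positions 5–6 → average rank (5+6)/2 = 5.5.
Gus has value 19 → rank 3.

3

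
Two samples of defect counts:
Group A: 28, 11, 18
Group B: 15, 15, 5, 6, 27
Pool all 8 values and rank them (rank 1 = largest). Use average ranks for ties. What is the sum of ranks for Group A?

Sorted (descending): 28, 27, 18, 15, 15, 11, 6, 5
The 2 values of 15 occupy positions 4–5 → average rank (4+5)/2 = 4.5.
Group A values → pooled ranks: 28→1, 11→6, 18→3
Rank sum = 1 + 6 + 3 = 10

10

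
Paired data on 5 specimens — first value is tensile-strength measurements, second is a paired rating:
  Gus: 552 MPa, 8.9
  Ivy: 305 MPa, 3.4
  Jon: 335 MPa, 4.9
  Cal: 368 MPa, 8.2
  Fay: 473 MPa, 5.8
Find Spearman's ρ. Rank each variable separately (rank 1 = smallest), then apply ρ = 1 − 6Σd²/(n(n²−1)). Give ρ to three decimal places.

Ranks of variable 1: 5, 1, 2, 3, 4
Ranks of variable 2: 5, 1, 2, 4, 3
d = r₁ − r₂: 0, 0, 0, -1, 1
d²: 0, 0, 0, 1, 1; Σd² = 2
ρ = 1 − 6·2/(5·24) = 1 − 12/120 = 0.900

0.900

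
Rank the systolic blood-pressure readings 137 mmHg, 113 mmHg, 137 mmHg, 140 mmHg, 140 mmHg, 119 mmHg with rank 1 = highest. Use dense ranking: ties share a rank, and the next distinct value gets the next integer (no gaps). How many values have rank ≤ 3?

5

Sorted (descending): 140, 140, 137, 137, 119, 113
The 2 values of 140 share dense rank 1.
The 2 values of 137 share dense rank 2.
Remaining distinct values take the next consecutive integers.
Ranks ≤ 3: {1, 1, 2, 2, 3} → 5 values.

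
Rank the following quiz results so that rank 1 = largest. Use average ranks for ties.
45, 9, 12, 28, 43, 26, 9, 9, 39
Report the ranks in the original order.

1, 8, 6, 4, 2, 5, 8, 8, 3

Sorted (descending): 45, 43, 39, 28, 26, 12, 9, 9, 9
The 3 values of 9 occupy positions 7–9 → average rank 8.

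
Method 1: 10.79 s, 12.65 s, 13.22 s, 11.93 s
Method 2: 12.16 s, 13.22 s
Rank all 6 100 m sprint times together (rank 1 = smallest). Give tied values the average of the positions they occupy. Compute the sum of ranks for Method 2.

Sorted (ascending): 10.79, 11.93, 12.16, 12.65, 13.22, 13.22
The 2 values of 13.22 occupy positions 5–6 → average rank (5+6)/2 = 5.5.
Method 2 values → pooled ranks: 12.16→3, 13.22→5.5
Rank sum = 3 + 5.5 = 8.5

8.5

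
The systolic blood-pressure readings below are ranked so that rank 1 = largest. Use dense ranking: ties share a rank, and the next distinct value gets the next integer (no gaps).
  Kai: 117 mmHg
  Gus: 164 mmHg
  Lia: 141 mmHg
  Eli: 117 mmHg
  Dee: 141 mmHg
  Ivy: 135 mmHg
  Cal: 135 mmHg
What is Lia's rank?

Sorted (descending): 164, 141, 141, 135, 135, 117, 117
The 2 values of 141 share dense rank 2.
The 2 values of 135 share dense rank 3.
The 2 values of 117 share dense rank 4.
Remaining distinct values take the next consecutive integers.
Lia has value 141 mmHg → rank 2.

2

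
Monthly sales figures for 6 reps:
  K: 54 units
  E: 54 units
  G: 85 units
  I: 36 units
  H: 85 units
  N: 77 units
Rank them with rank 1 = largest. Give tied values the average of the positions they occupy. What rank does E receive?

Sorted (descending): 85, 85, 77, 54, 54, 36
The 2 values of 85 occupy positions 1–2 → average rank (1+2)/2 = 1.5.
The 2 values of 54 occupy positions 4–5 → average rank (4+5)/2 = 4.5.
E has value 54 units → rank 4.5.

4.5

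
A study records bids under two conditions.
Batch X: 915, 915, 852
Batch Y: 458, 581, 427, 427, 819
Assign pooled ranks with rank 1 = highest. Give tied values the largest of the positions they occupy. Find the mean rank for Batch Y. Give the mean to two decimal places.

Sorted (descending): 915, 915, 852, 819, 581, 458, 427, 427
The 2 values of 915 occupy positions 1–2 → each gets rank 2.
The 2 values of 427 occupy positions 7–8 → each gets rank 8.
Batch Y values → pooled ranks: 458→6, 581→5, 427→8, 427→8, 819→4
Mean rank = (6 + 5 + 8 + 8 + 4) / 5 = 6.20

6.20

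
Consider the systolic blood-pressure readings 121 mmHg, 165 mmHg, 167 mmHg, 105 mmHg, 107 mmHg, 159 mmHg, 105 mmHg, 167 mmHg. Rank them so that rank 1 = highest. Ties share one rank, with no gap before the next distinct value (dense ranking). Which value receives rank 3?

159

Sorted (descending): 167, 167, 165, 159, 121, 107, 105, 105
The 2 values of 167 share dense rank 1.
The 2 values of 105 share dense rank 6.
Remaining distinct values take the next consecutive integers.
Rank 3 → value 159.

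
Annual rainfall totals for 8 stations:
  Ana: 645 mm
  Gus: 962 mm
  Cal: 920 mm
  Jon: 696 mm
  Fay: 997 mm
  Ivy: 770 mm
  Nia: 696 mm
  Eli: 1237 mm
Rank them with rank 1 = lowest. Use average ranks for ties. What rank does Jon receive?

2.5

Sorted (ascending): 645, 696, 696, 770, 920, 962, 997, 1237
The 2 values of 696 occupy positions 2–3 → average rank (2+3)/2 = 2.5.
Jon has value 696 mm → rank 2.5.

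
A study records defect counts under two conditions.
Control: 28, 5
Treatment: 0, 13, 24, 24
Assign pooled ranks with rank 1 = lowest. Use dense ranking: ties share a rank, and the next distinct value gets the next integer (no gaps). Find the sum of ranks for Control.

Sorted (ascending): 0, 5, 13, 24, 24, 28
The 2 values of 24 share dense rank 4.
Remaining distinct values take the next consecutive integers.
Control values → pooled ranks: 28→5, 5→2
Rank sum = 5 + 2 = 7

7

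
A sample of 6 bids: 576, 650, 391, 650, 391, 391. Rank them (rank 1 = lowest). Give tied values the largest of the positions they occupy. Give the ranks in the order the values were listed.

Sorted (ascending): 391, 391, 391, 576, 650, 650
The 3 values of 391 occupy positions 1–3 → each gets rank 3.
The 2 values of 650 occupy positions 5–6 → each gets rank 6.

4, 6, 3, 6, 3, 3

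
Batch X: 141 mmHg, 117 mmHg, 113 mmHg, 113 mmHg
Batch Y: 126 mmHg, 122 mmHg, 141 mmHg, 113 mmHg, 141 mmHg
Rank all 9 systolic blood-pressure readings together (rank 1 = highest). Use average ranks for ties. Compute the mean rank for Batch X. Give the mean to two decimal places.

6.00

Sorted (descending): 141, 141, 141, 126, 122, 117, 113, 113, 113
The 3 values of 141 occupy positions 1–3 → average rank 2.
The 3 values of 113 occupy positions 7–9 → average rank 8.
Batch X values → pooled ranks: 141→2, 117→6, 113→8, 113→8
Mean rank = (2 + 6 + 8 + 8) / 4 = 6.00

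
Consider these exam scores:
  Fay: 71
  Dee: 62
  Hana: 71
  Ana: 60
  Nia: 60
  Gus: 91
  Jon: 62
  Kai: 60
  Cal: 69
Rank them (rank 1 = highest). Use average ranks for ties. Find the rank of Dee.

Sorted (descending): 91, 71, 71, 69, 62, 62, 60, 60, 60
The 2 values of 71 occupy positions 2–3 → average rank (2+3)/2 = 2.5.
The 2 values of 62 occupy positions 5–6 → average rank (5+6)/2 = 5.5.
The 3 values of 60 occupy positions 7–9 → average rank 8.
Dee has value 62 → rank 5.5.

5.5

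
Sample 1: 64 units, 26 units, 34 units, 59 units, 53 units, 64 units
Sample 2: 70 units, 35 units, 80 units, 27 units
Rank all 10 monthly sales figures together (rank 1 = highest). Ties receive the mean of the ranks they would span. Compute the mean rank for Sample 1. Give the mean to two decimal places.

Sorted (descending): 80, 70, 64, 64, 59, 53, 35, 34, 27, 26
The 2 values of 64 occupy positions 3–4 → average rank (3+4)/2 = 3.5.
Sample 1 values → pooled ranks: 64→3.5, 26→10, 34→8, 59→5, 53→6, 64→3.5
Mean rank = (3.5 + 10 + 8 + 5 + 6 + 3.5) / 6 = 6.00

6.00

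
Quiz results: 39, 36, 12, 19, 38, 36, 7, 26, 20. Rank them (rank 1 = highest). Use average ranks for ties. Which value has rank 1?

Sorted (descending): 39, 38, 36, 36, 26, 20, 19, 12, 7
The 2 values of 36 occupy positions 3–4 → average rank (3+4)/2 = 3.5.
Rank 1 → value 39.

39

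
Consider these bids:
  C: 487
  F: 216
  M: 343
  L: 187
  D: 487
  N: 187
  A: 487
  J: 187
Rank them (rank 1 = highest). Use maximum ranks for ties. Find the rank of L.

8

Sorted (descending): 487, 487, 487, 343, 216, 187, 187, 187
The 3 values of 487 occupy positions 1–3 → each gets rank 3.
The 3 values of 187 occupy positions 6–8 → each gets rank 8.
L has value 187 → rank 8.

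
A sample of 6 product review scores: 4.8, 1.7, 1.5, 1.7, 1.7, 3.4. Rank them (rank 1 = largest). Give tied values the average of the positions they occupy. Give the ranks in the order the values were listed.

Sorted (descending): 4.8, 3.4, 1.7, 1.7, 1.7, 1.5
The 3 values of 1.7 occupy positions 3–5 → average rank 4.

1, 4, 6, 4, 4, 2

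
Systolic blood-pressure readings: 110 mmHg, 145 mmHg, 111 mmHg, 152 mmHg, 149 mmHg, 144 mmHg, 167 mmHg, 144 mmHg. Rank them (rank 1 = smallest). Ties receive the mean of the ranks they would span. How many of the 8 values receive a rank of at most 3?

2

Sorted (ascending): 110, 111, 144, 144, 145, 149, 152, 167
The 2 values of 144 occupy positions 3–4 → average rank (3+4)/2 = 3.5.
Ranks ≤ 3: {1, 2} → 2 values.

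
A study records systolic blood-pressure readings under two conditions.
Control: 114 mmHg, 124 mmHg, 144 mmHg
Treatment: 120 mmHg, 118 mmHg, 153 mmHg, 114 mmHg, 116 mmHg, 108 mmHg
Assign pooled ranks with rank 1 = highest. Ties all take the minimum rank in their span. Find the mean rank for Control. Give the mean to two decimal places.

4.00

Sorted (descending): 153, 144, 124, 120, 118, 116, 114, 114, 108
The 2 values of 114 occupy positions 7–8 → each gets rank 7.
Control values → pooled ranks: 114→7, 124→3, 144→2
Mean rank = (7 + 3 + 2) / 3 = 4.00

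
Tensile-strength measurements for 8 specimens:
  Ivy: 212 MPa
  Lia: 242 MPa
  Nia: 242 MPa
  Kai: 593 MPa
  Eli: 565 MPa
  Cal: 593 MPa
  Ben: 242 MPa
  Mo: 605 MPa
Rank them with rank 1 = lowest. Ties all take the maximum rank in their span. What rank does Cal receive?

7

Sorted (ascending): 212, 242, 242, 242, 565, 593, 593, 605
The 3 values of 242 occupy positions 2–4 → each gets rank 4.
The 2 values of 593 occupy positions 6–7 → each gets rank 7.
Cal has value 593 MPa → rank 7.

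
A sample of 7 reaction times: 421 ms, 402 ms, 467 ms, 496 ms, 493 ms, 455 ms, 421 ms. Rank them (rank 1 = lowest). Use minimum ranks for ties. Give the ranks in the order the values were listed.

2, 1, 5, 7, 6, 4, 2

Sorted (ascending): 402, 421, 421, 455, 467, 493, 496
The 2 values of 421 occupy positions 2–3 → each gets rank 2.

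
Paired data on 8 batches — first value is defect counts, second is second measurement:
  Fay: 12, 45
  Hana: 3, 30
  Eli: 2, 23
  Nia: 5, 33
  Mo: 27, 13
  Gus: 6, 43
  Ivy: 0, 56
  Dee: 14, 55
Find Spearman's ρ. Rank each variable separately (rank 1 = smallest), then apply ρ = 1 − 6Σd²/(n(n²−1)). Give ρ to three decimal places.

Ranks of variable 1: 6, 3, 2, 4, 8, 5, 1, 7
Ranks of variable 2: 6, 3, 2, 4, 1, 5, 8, 7
d = r₁ − r₂: 0, 0, 0, 0, 7, 0, -7, 0
d²: 0, 0, 0, 0, 49, 0, 49, 0; Σd² = 98
ρ = 1 − 6·98/(8·63) = 1 − 588/504 = -0.167

-0.167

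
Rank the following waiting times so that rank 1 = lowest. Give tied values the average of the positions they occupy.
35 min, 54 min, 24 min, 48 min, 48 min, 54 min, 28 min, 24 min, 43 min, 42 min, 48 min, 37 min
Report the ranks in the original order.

4, 11.5, 1.5, 9, 9, 11.5, 3, 1.5, 7, 6, 9, 5

Sorted (ascending): 24, 24, 28, 35, 37, 42, 43, 48, 48, 48, 54, 54
The 2 values of 24 occupy positions 1–2 → average rank (1+2)/2 = 1.5.
The 3 values of 48 occupy positions 8–10 → average rank 9.
The 2 values of 54 occupy positions 11–12 → average rank (11+12)/2 = 11.5.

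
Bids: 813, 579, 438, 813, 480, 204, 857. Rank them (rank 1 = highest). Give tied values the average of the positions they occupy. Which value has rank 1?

857

Sorted (descending): 857, 813, 813, 579, 480, 438, 204
The 2 values of 813 occupy positions 2–3 → average rank (2+3)/2 = 2.5.
Rank 1 → value 857.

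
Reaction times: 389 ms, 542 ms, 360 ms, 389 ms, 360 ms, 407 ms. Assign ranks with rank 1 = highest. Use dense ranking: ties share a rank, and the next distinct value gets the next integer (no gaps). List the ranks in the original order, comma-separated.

Sorted (descending): 542, 407, 389, 389, 360, 360
The 2 values of 389 share dense rank 3.
The 2 values of 360 share dense rank 4.
Remaining distinct values take the next consecutive integers.

3, 1, 4, 3, 4, 2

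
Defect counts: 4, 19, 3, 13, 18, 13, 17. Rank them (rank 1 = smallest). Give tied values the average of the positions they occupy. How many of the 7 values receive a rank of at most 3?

Sorted (ascending): 3, 4, 13, 13, 17, 18, 19
The 2 values of 13 occupy positions 3–4 → average rank (3+4)/2 = 3.5.
Ranks ≤ 3: {1, 2} → 2 values.

2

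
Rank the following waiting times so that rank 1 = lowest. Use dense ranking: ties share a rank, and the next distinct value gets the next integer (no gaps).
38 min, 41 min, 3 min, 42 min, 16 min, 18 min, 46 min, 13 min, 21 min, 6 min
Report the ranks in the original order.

7, 8, 1, 9, 4, 5, 10, 3, 6, 2

Sorted (ascending): 3, 6, 13, 16, 18, 21, 38, 41, 42, 46
No ties — each value takes its position as its rank.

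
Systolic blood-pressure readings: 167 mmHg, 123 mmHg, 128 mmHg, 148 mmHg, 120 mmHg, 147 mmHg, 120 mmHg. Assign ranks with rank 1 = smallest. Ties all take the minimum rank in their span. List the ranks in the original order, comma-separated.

7, 3, 4, 6, 1, 5, 1

Sorted (ascending): 120, 120, 123, 128, 147, 148, 167
The 2 values of 120 occupy positions 1–2 → each gets rank 1.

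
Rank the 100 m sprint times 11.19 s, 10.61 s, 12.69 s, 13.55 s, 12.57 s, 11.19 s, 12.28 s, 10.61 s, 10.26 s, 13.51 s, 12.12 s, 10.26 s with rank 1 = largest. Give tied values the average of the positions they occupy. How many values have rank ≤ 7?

6

Sorted (descending): 13.55, 13.51, 12.69, 12.57, 12.28, 12.12, 11.19, 11.19, 10.61, 10.61, 10.26, 10.26
The 2 values of 11.19 occupy positions 7–8 → average rank (7+8)/2 = 7.5.
The 2 values of 10.61 occupy positions 9–10 → average rank (9+10)/2 = 9.5.
The 2 values of 10.26 occupy positions 11–12 → average rank (11+12)/2 = 11.5.
Ranks ≤ 7: {1, 2, 3, 4, 5, 6} → 6 values.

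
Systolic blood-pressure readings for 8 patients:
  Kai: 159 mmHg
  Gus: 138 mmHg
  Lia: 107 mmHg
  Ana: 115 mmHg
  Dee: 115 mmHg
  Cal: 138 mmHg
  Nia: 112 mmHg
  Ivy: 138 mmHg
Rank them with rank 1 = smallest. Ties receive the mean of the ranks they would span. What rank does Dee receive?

3.5

Sorted (ascending): 107, 112, 115, 115, 138, 138, 138, 159
The 2 values of 115 occupy positions 3–4 → average rank (3+4)/2 = 3.5.
The 3 values of 138 occupy positions 5–7 → average rank 6.
Dee has value 115 mmHg → rank 3.5.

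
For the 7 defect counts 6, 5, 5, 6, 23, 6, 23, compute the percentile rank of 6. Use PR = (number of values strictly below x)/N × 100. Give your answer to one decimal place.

N = 7.
Strictly below 6: 2. Equal to 6: 3.
PR = 2/7 × 100 = 28.6

28.6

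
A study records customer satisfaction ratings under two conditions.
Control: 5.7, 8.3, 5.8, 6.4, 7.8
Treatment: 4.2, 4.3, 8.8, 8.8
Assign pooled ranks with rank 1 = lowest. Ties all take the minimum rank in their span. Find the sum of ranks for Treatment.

19

Sorted (ascending): 4.2, 4.3, 5.7, 5.8, 6.4, 7.8, 8.3, 8.8, 8.8
The 2 values of 8.8 occupy positions 8–9 → each gets rank 8.
Treatment values → pooled ranks: 4.2→1, 4.3→2, 8.8→8, 8.8→8
Rank sum = 1 + 2 + 8 + 8 = 19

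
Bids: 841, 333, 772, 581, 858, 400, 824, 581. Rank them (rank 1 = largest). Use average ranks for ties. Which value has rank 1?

Sorted (descending): 858, 841, 824, 772, 581, 581, 400, 333
The 2 values of 581 occupy positions 5–6 → average rank (5+6)/2 = 5.5.
Rank 1 → value 858.

858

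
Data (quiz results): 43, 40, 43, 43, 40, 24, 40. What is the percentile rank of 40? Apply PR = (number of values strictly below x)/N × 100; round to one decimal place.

14.3

N = 7.
Strictly below 40: 1. Equal to 40: 3.
PR = 1/7 × 100 = 14.3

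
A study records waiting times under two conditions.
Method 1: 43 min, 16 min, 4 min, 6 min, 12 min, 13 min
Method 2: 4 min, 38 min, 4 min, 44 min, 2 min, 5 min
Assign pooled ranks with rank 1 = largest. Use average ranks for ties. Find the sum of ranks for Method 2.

44

Sorted (descending): 44, 43, 38, 16, 13, 12, 6, 5, 4, 4, 4, 2
The 3 values of 4 occupy positions 9–11 → average rank 10.
Method 2 values → pooled ranks: 4→10, 38→3, 4→10, 44→1, 2→12, 5→8
Rank sum = 10 + 3 + 10 + 1 + 12 + 8 = 44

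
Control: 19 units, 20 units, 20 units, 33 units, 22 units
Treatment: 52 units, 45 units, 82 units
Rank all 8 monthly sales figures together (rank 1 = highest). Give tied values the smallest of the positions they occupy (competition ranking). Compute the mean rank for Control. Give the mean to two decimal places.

Sorted (descending): 82, 52, 45, 33, 22, 20, 20, 19
The 2 values of 20 occupy positions 6–7 → each gets rank 6.
Control values → pooled ranks: 19→8, 20→6, 20→6, 33→4, 22→5
Mean rank = (8 + 6 + 6 + 4 + 5) / 5 = 5.80

5.80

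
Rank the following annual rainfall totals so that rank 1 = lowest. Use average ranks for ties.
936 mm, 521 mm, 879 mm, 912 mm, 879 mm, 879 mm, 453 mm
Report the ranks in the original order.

7, 2, 4, 6, 4, 4, 1

Sorted (ascending): 453, 521, 879, 879, 879, 912, 936
The 3 values of 879 occupy positions 3–5 → average rank 4.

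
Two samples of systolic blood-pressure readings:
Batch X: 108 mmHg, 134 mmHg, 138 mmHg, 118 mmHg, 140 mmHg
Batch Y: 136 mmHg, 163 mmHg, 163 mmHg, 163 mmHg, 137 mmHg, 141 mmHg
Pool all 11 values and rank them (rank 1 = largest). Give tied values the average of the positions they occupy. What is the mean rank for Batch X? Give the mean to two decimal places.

8.20

Sorted (descending): 163, 163, 163, 141, 140, 138, 137, 136, 134, 118, 108
The 3 values of 163 occupy positions 1–3 → average rank 2.
Batch X values → pooled ranks: 108→11, 134→9, 138→6, 118→10, 140→5
Mean rank = (11 + 9 + 6 + 10 + 5) / 5 = 8.20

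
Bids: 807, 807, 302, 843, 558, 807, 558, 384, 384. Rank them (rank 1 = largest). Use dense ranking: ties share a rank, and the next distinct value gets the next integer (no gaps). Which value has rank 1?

Sorted (descending): 843, 807, 807, 807, 558, 558, 384, 384, 302
The 3 values of 807 share dense rank 2.
The 2 values of 558 share dense rank 3.
The 2 values of 384 share dense rank 4.
Remaining distinct values take the next consecutive integers.
Rank 1 → value 843.

843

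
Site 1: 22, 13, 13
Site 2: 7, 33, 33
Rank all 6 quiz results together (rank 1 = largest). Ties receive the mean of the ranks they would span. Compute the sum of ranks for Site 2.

9

Sorted (descending): 33, 33, 22, 13, 13, 7
The 2 values of 33 occupy positions 1–2 → average rank (1+2)/2 = 1.5.
The 2 values of 13 occupy positions 4–5 → average rank (4+5)/2 = 4.5.
Site 2 values → pooled ranks: 7→6, 33→1.5, 33→1.5
Rank sum = 6 + 1.5 + 1.5 = 9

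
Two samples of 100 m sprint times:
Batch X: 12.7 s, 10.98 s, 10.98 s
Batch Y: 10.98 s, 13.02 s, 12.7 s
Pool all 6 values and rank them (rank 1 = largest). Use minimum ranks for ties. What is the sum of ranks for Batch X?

Sorted (descending): 13.02, 12.7, 12.7, 10.98, 10.98, 10.98
The 2 values of 12.7 occupy positions 2–3 → each gets rank 2.
The 3 values of 10.98 occupy positions 4–6 → each gets rank 4.
Batch X values → pooled ranks: 12.7→2, 10.98→4, 10.98→4
Rank sum = 2 + 4 + 4 = 10

10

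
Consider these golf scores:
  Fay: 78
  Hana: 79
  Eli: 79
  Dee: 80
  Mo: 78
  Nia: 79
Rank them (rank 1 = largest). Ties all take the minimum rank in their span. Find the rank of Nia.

2

Sorted (descending): 80, 79, 79, 79, 78, 78
The 3 values of 79 occupy positions 2–4 → each gets rank 2.
The 2 values of 78 occupy positions 5–6 → each gets rank 5.
Nia has value 79 → rank 2.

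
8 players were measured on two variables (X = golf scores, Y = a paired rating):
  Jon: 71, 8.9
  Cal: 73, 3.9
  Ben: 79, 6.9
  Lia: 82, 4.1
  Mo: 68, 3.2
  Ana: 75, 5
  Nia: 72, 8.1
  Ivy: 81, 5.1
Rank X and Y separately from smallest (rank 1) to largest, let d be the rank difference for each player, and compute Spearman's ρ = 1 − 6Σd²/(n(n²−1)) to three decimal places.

-0.024

Ranks of variable 1: 2, 4, 6, 8, 1, 5, 3, 7
Ranks of variable 2: 8, 2, 6, 3, 1, 4, 7, 5
d = r₁ − r₂: -6, 2, 0, 5, 0, 1, -4, 2
d²: 36, 4, 0, 25, 0, 1, 16, 4; Σd² = 86
ρ = 1 − 6·86/(8·63) = 1 − 516/504 = -0.024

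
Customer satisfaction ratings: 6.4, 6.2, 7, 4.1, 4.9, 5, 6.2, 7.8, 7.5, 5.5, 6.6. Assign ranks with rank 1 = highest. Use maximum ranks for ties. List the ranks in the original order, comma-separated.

Sorted (descending): 7.8, 7.5, 7, 6.6, 6.4, 6.2, 6.2, 5.5, 5, 4.9, 4.1
The 2 values of 6.2 occupy positions 6–7 → each gets rank 7.

5, 7, 3, 11, 10, 9, 7, 1, 2, 8, 4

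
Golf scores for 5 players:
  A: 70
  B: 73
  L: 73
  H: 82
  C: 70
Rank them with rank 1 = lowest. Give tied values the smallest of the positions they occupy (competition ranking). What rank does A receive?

1

Sorted (ascending): 70, 70, 73, 73, 82
The 2 values of 70 occupy positions 1–2 → each gets rank 1.
The 2 values of 73 occupy positions 3–4 → each gets rank 3.
A has value 70 → rank 1.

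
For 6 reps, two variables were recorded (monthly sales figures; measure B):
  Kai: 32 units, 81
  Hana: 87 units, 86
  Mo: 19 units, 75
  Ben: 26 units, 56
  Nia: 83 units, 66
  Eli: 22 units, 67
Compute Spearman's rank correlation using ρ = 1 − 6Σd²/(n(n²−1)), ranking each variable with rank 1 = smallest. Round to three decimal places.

0.314

Ranks of variable 1: 4, 6, 1, 3, 5, 2
Ranks of variable 2: 5, 6, 4, 1, 2, 3
d = r₁ − r₂: -1, 0, -3, 2, 3, -1
d²: 1, 0, 9, 4, 9, 1; Σd² = 24
ρ = 1 − 6·24/(6·35) = 1 − 144/210 = 0.314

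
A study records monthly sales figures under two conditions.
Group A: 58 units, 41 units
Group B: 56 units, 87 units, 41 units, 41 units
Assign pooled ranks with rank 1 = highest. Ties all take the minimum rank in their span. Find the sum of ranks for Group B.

12

Sorted (descending): 87, 58, 56, 41, 41, 41
The 3 values of 41 occupy positions 4–6 → each gets rank 4.
Group B values → pooled ranks: 56→3, 87→1, 41→4, 41→4
Rank sum = 3 + 1 + 4 + 4 = 12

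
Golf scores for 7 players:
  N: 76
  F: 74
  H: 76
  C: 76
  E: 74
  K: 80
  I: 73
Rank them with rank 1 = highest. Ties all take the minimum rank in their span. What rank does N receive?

Sorted (descending): 80, 76, 76, 76, 74, 74, 73
The 3 values of 76 occupy positions 2–4 → each gets rank 2.
The 2 values of 74 occupy positions 5–6 → each gets rank 5.
N has value 76 → rank 2.

2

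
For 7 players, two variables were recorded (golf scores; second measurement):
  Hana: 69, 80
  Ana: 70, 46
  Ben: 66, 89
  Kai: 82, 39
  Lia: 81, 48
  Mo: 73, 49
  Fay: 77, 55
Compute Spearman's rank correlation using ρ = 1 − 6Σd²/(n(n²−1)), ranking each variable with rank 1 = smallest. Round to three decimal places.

-0.750

Ranks of variable 1: 2, 3, 1, 7, 6, 4, 5
Ranks of variable 2: 6, 2, 7, 1, 3, 4, 5
d = r₁ − r₂: -4, 1, -6, 6, 3, 0, 0
d²: 16, 1, 36, 36, 9, 0, 0; Σd² = 98
ρ = 1 − 6·98/(7·48) = 1 − 588/336 = -0.750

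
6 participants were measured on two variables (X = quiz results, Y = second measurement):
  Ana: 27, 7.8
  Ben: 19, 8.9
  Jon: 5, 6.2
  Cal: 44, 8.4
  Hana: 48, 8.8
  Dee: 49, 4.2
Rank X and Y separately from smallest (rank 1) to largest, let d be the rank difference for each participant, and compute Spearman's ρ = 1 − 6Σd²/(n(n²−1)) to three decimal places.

Ranks of variable 1: 3, 2, 1, 4, 5, 6
Ranks of variable 2: 3, 6, 2, 4, 5, 1
d = r₁ − r₂: 0, -4, -1, 0, 0, 5
d²: 0, 16, 1, 0, 0, 25; Σd² = 42
ρ = 1 − 6·42/(6·35) = 1 − 252/210 = -0.200

-0.200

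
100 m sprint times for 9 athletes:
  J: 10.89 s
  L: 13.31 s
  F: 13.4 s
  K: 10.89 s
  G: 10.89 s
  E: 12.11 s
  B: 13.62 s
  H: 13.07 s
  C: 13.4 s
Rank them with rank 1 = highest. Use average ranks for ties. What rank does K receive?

8

Sorted (descending): 13.62, 13.4, 13.4, 13.31, 13.07, 12.11, 10.89, 10.89, 10.89
The 2 values of 13.4 occupy positions 2–3 → average rank (2+3)/2 = 2.5.
The 3 values of 10.89 occupy positions 7–9 → average rank 8.
K has value 10.89 s → rank 8.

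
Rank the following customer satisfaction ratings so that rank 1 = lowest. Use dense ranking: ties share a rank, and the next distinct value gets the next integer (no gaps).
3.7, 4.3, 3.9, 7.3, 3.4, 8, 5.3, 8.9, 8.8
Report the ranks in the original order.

2, 4, 3, 6, 1, 7, 5, 9, 8

Sorted (ascending): 3.4, 3.7, 3.9, 4.3, 5.3, 7.3, 8, 8.8, 8.9
No ties — each value takes its position as its rank.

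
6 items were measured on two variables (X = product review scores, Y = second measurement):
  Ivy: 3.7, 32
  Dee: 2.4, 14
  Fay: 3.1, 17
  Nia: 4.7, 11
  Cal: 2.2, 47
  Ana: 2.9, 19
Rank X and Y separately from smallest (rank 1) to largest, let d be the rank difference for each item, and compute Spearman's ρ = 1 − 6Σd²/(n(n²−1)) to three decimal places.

Ranks of variable 1: 5, 2, 4, 6, 1, 3
Ranks of variable 2: 5, 2, 3, 1, 6, 4
d = r₁ − r₂: 0, 0, 1, 5, -5, -1
d²: 0, 0, 1, 25, 25, 1; Σd² = 52
ρ = 1 − 6·52/(6·35) = 1 − 312/210 = -0.486

-0.486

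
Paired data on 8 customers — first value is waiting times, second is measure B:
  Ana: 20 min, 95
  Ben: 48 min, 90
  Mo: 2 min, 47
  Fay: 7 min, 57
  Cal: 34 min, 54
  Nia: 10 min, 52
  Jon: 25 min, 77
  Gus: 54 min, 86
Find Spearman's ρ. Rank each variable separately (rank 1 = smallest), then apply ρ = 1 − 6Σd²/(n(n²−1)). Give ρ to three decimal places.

0.595

Ranks of variable 1: 4, 7, 1, 2, 6, 3, 5, 8
Ranks of variable 2: 8, 7, 1, 4, 3, 2, 5, 6
d = r₁ − r₂: -4, 0, 0, -2, 3, 1, 0, 2
d²: 16, 0, 0, 4, 9, 1, 0, 4; Σd² = 34
ρ = 1 − 6·34/(8·63) = 1 − 204/504 = 0.595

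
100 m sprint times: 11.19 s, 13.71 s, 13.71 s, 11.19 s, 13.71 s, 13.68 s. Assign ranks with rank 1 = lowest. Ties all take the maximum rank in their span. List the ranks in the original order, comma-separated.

2, 6, 6, 2, 6, 3

Sorted (ascending): 11.19, 11.19, 13.68, 13.71, 13.71, 13.71
The 2 values of 11.19 occupy positions 1–2 → each gets rank 2.
The 3 values of 13.71 occupy positions 4–6 → each gets rank 6.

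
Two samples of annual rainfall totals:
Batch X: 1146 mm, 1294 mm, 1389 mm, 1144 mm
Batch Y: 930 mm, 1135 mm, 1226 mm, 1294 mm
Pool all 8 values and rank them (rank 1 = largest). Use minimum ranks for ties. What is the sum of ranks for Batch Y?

21

Sorted (descending): 1389, 1294, 1294, 1226, 1146, 1144, 1135, 930
The 2 values of 1294 occupy positions 2–3 → each gets rank 2.
Batch Y values → pooled ranks: 930→8, 1135→7, 1226→4, 1294→2
Rank sum = 8 + 7 + 4 + 2 = 21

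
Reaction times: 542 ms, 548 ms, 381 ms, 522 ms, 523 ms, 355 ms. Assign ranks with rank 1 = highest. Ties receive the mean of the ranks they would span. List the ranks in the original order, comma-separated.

2, 1, 5, 4, 3, 6

Sorted (descending): 548, 542, 523, 522, 381, 355
No ties — each value takes its position as its rank.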